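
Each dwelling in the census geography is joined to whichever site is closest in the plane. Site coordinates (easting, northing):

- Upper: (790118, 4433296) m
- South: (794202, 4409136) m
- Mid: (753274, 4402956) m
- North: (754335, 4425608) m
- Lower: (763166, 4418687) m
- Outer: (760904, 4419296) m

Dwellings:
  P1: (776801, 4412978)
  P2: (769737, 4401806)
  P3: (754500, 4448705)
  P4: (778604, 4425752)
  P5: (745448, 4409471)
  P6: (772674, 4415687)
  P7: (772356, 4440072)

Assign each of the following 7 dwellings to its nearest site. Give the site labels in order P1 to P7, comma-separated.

Lower, Mid, North, Upper, Mid, Lower, Upper

P1 → Lower (d²=218505906.00)
P2 → Mid (d²=272352869.00)
P3 → North (d²=533498634.00)
P4 → Upper (d²=189484132.00)
P5 → Mid (d²=103691501.00)
P6 → Lower (d²=99402064.00)
P7 → Upper (d²=361402820.00)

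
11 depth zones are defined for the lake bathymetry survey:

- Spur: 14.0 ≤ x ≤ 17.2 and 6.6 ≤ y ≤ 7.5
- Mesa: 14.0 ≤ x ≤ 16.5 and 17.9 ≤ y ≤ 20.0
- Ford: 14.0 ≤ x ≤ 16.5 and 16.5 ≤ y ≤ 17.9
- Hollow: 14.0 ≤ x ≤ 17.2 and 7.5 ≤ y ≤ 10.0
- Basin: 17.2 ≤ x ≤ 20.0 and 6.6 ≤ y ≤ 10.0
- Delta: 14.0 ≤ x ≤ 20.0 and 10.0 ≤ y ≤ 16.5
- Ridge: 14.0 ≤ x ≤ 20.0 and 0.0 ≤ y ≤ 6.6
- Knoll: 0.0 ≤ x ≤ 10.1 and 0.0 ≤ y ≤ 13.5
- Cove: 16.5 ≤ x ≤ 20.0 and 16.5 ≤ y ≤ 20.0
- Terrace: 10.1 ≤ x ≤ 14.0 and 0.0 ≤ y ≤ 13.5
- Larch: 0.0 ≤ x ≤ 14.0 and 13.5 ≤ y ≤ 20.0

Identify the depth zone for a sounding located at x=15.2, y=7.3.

The point has x = 15.2 and y = 7.3.
Only Spur satisfies 14.0 ≤ x ≤ 17.2 and 6.6 ≤ y ≤ 7.5.

Spur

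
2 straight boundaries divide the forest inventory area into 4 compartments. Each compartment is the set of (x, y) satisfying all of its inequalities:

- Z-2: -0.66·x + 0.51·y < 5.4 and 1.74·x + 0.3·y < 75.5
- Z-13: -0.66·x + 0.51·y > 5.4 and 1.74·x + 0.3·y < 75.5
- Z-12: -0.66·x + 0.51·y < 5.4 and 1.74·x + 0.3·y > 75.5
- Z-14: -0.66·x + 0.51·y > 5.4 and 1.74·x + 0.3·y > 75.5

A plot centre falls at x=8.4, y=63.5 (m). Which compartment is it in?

-0.66·8.4 + 0.51·63.5 = 26.841, which is > 5.4
1.74·8.4 + 0.3·63.5 = 33.666, which is < 75.5
This sign pattern matches Z-13.

Z-13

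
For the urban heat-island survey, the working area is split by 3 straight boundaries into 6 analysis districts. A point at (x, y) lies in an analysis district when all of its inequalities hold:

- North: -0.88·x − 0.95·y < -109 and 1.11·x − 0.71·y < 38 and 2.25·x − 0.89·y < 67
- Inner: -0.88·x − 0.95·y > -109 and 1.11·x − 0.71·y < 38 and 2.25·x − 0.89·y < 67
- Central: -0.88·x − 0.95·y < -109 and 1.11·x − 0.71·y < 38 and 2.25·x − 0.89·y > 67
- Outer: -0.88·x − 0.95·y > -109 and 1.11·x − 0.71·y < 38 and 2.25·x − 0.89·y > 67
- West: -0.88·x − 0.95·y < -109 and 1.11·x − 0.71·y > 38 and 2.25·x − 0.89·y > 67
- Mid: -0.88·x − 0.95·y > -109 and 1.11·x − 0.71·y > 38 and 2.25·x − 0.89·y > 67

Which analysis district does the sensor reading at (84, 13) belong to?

-0.88·84 − 0.95·13 = -86.270, which is > -109
1.11·84 − 0.71·13 = 84.010, which is > 38
2.25·84 − 0.89·13 = 177.430, which is > 67
This sign pattern matches Mid.

Mid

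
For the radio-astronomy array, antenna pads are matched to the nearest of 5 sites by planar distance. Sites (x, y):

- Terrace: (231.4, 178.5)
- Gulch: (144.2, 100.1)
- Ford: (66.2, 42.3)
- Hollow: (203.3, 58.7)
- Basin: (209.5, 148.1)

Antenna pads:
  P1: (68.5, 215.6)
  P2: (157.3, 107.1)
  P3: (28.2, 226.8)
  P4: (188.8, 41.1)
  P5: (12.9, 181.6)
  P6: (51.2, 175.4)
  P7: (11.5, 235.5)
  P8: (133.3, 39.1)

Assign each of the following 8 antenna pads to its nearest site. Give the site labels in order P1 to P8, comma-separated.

P1 → Gulch (d²=19070.74)
P2 → Gulch (d²=220.61)
P3 → Gulch (d²=29508.89)
P4 → Hollow (d²=520.01)
P5 → Ford (d²=22245.38)
P6 → Gulch (d²=14319.09)
P7 → Gulch (d²=35942.45)
P8 → Gulch (d²=3839.81)

Gulch, Gulch, Gulch, Hollow, Ford, Gulch, Gulch, Gulch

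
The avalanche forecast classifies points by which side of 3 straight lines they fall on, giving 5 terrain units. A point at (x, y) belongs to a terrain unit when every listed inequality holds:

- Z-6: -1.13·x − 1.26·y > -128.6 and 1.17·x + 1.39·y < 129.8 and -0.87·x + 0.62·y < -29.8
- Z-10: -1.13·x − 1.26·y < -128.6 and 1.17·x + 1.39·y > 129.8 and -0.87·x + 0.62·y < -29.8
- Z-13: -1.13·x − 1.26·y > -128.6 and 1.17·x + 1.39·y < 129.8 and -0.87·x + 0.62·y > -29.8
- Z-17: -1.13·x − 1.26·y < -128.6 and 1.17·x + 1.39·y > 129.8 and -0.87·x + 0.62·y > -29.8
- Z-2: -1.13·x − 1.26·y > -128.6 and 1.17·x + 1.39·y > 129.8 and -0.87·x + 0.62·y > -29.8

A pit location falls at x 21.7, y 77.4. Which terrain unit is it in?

-1.13·21.7 − 1.26·77.4 = -122.045, which is > -128.6
1.17·21.7 + 1.39·77.4 = 132.975, which is > 129.8
-0.87·21.7 + 0.62·77.4 = 29.109, which is > -29.8
This sign pattern matches Z-2.

Z-2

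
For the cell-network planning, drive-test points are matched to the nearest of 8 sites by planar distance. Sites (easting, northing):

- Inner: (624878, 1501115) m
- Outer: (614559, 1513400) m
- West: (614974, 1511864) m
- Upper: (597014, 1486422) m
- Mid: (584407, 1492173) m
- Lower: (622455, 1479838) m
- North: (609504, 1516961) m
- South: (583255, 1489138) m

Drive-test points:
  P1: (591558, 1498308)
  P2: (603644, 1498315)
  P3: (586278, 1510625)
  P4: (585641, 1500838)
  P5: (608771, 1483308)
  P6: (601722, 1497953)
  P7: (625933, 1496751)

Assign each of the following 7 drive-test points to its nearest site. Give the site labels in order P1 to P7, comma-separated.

P1 → Mid (d²=88775026.00)
P2 → Upper (d²=185400349.00)
P3 → Mid (d²=343976945.00)
P4 → Mid (d²=76604981.00)
P5 → Upper (d²=147924045.00)
P6 → Upper (d²=155129225.00)
P7 → Inner (d²=20157521.00)

Mid, Upper, Mid, Mid, Upper, Upper, Inner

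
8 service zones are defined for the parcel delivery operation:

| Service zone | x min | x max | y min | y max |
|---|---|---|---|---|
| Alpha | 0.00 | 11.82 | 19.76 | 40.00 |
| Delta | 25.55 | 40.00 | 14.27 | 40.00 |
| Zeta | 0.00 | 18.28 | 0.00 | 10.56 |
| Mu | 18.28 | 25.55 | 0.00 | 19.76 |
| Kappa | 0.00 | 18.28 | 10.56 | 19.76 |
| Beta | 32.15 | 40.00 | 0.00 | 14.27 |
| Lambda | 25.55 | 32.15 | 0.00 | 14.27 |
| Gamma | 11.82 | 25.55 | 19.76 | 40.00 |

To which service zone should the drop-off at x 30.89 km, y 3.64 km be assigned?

Lambda

The point has x = 30.89 and y = 3.64.
Only Lambda satisfies 25.55 ≤ x ≤ 32.15 and 0.00 ≤ y ≤ 14.27.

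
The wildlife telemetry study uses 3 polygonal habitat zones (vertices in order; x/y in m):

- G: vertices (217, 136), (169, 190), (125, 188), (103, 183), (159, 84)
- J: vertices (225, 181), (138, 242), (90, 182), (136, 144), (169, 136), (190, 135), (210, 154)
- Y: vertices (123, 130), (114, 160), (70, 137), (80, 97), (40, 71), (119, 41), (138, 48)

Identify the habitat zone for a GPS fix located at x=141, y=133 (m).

Cast a ray rightward from (141, 133). For each polygon, the edges (by vertex number in listed order) whose endpoints lie on opposite sides of y = 133, where each meets that height, and whether that is right or left of the point:
G: 4–5 at x≈131.3 (left), 5–1 at x≈213.7 (right) → 1 crossing.
J: no edge straddles that height → 0 crossings.
Y: 1–2 at x≈122.1 (left), 3–4 at x≈71.0 (left) → 0 crossings.
Only G has an odd count, so the point is inside G.

G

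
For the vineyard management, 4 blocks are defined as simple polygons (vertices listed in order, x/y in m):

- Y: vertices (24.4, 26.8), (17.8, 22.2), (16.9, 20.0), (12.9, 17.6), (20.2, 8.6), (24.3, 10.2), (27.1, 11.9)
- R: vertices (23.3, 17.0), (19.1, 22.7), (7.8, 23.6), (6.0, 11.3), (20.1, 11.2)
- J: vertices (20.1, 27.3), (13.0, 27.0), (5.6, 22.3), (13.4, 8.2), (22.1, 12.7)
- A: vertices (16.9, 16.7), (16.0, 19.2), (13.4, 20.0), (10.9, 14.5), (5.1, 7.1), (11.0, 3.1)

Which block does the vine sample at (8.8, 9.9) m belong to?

Cast a ray rightward from (8.8, 9.9). For each polygon, the edges (by vertex number in listed order) whose endpoints lie on opposite sides of y = 9.9, where each meets that height, and whether that is right or left of the point:
Y: 4–5 at x≈19.15 (right), 5–6 at x≈23.53 (right) → 2 crossings.
R: no edge straddles that height → 0 crossings.
J: 3–4 at x≈12.46 (right), 4–5 at x≈16.69 (right) → 2 crossings.
A: 4–5 at x≈7.29 (left), 6–1 at x≈13.95 (right) → 1 crossing.
Only A has an odd count, so the point is inside A.

A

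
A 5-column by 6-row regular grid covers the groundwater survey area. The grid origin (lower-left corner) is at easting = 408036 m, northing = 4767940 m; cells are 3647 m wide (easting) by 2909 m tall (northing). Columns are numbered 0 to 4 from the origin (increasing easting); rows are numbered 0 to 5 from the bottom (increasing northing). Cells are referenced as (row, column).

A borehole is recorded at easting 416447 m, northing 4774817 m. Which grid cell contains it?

(2, 2)

Column index: ⌊(416447 − 408036) / 3647⌋ = ⌊2.306⌋ = 2
Row offset from origin: ⌊(4774817 − 4767940) / 2909⌋ = ⌊2.364⌋ = 2 → row 2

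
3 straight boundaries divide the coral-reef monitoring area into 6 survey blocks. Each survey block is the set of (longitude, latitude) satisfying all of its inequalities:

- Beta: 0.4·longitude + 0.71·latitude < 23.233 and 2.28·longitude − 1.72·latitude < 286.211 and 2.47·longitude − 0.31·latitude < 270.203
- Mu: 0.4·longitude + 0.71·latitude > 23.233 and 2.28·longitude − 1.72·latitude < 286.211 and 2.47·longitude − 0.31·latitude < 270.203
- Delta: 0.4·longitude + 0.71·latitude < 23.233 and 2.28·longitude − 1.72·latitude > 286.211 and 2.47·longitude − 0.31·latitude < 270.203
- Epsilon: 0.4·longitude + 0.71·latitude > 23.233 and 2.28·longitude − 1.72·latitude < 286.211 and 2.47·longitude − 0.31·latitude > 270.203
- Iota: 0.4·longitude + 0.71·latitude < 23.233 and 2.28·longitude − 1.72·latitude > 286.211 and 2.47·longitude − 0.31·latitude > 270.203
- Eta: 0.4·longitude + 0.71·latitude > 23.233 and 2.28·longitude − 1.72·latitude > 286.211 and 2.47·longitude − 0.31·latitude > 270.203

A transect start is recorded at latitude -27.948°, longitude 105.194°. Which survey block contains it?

0.4·105.194 + 0.71·-27.948 = 22.235, which is < 23.233
2.28·105.194 − 1.72·-27.948 = 287.913, which is > 286.211
2.47·105.194 − 0.31·-27.948 = 268.493, which is < 270.203
This sign pattern matches Delta.

Delta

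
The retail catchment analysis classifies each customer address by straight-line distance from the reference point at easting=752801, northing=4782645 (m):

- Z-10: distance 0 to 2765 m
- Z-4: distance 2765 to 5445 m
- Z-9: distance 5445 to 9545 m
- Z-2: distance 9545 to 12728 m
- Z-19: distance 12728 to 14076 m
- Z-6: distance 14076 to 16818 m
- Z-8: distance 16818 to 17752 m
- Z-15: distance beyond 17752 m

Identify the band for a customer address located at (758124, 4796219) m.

Z-6

Distance = √((758124−752801)² + (4796219−4782645)²) = √(28334329.000 + 184253476.000) = 14580.391 m.
14076 ≤ 14580.391 < 16818 → Z-6.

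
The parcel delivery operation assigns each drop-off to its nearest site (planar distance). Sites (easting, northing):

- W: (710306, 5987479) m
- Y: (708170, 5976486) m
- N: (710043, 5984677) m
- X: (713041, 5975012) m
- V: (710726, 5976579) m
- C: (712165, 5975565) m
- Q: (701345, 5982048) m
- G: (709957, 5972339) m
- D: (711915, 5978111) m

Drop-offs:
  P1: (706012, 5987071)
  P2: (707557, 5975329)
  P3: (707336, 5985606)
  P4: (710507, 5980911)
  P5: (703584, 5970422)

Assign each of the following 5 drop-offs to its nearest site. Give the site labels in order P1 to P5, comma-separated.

W, Y, N, D, G

P1 → W (d²=18604900.00)
P2 → Y (d²=1714418.00)
P3 → N (d²=8190890.00)
P4 → D (d²=9822464.00)
P5 → G (d²=44290018.00)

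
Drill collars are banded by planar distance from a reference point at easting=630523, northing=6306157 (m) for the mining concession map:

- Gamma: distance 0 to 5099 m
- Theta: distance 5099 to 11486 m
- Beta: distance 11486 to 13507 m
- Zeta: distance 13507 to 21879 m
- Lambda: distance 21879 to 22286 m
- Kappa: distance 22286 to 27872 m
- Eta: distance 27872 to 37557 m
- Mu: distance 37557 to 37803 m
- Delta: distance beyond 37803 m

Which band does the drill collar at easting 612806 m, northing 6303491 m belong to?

Distance = √((612806−630523)² + (6303491−6306157)²) = √(313892089.000 + 7107556.000) = 17916.463 m.
13507 ≤ 17916.463 < 21879 → Zeta.

Zeta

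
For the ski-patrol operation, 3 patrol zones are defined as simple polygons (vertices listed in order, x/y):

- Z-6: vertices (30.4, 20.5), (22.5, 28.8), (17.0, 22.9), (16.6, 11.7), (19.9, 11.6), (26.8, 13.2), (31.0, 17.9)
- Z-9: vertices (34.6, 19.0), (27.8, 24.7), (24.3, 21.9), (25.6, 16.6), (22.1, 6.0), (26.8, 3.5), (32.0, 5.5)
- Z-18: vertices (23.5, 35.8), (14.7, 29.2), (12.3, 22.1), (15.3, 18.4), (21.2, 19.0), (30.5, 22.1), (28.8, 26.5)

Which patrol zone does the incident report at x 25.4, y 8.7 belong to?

Cast a ray rightward from (25.4, 8.7). For each polygon, the edges (by vertex number in listed order) whose endpoints lie on opposite sides of y = 8.7, where each meets that height, and whether that is right or left of the point:
Z-6: no edge straddles that height → 0 crossings.
Z-9: 4–5 at x≈22.99 (left), 7–1 at x≈32.62 (right) → 1 crossing.
Z-18: no edge straddles that height → 0 crossings.
Only Z-9 has an odd count, so the point is inside Z-9.

Z-9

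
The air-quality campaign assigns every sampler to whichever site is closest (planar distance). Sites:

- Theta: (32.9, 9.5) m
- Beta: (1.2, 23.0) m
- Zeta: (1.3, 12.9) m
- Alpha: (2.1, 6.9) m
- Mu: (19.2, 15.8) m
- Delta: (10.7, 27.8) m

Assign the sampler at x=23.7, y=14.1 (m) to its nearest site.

Mu

Squared distances to each site:
Theta: 105.800; Beta: 585.460; Zeta: 503.200; Alpha: 518.400; Mu: 23.140; Delta: 356.690.
Minimum at Mu.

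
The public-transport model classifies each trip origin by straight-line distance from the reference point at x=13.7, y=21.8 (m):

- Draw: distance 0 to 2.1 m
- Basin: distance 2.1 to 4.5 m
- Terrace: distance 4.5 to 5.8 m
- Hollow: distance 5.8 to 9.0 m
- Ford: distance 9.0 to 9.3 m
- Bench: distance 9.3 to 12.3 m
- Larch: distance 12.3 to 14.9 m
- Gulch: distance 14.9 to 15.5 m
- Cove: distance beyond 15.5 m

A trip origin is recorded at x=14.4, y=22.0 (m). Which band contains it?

Distance = √((14.4−13.7)² + (22.0−21.8)²) = √(0.490 + 0.040) = 0.728 m.
0 ≤ 0.728 < 2.1 → Draw.

Draw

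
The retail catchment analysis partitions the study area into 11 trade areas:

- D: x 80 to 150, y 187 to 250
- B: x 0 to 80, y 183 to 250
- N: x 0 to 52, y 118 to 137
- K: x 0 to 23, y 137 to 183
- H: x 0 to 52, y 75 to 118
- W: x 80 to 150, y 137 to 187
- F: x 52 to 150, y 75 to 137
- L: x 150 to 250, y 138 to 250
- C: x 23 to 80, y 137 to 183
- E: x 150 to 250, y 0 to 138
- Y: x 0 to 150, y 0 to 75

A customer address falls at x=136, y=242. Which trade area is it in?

D

The point has x = 136 and y = 242.
Only D satisfies 80 ≤ x ≤ 150 and 187 ≤ y ≤ 250.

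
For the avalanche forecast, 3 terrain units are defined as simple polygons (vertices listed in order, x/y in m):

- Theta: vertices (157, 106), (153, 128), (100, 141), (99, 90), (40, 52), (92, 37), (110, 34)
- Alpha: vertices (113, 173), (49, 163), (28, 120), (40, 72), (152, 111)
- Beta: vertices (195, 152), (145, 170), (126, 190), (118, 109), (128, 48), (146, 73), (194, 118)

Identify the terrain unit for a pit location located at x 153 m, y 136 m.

Beta

Cast a ray rightward from (153, 136). For each polygon, the edges (by vertex number in listed order) whose endpoints lie on opposite sides of y = 136, where each meets that height, and whether that is right or left of the point:
Theta: 2–3 at x≈120.4 (left), 3–4 at x≈99.9 (left) → 0 crossings.
Alpha: 2–3 at x≈35.8 (left), 5–1 at x≈136.3 (left) → 0 crossings.
Beta: 3–4 at x≈120.7 (left), 7–1 at x≈194.5 (right) → 1 crossing.
Only Beta has an odd count, so the point is inside Beta.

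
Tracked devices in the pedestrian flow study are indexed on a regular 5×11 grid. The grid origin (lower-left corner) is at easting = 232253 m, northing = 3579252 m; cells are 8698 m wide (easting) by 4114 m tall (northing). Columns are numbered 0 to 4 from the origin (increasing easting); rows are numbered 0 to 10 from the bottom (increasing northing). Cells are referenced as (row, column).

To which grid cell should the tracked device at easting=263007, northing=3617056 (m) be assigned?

(9, 3)

Column index: ⌊(263007 − 232253) / 8698⌋ = ⌊3.536⌋ = 3
Row offset from origin: ⌊(3617056 − 3579252) / 4114⌋ = ⌊9.189⌋ = 9 → row 9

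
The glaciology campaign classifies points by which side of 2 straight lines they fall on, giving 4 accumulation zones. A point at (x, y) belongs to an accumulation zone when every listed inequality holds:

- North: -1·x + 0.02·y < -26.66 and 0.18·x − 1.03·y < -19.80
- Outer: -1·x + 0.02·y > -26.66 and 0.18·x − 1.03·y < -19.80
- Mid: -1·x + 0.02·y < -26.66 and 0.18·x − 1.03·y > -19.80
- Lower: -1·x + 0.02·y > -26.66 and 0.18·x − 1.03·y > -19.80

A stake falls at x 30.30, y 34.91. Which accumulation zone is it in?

North

-1·30.30 + 0.02·34.91 = -29.602, which is < -26.66
0.18·30.30 − 1.03·34.91 = -30.503, which is < -19.80
This sign pattern matches North.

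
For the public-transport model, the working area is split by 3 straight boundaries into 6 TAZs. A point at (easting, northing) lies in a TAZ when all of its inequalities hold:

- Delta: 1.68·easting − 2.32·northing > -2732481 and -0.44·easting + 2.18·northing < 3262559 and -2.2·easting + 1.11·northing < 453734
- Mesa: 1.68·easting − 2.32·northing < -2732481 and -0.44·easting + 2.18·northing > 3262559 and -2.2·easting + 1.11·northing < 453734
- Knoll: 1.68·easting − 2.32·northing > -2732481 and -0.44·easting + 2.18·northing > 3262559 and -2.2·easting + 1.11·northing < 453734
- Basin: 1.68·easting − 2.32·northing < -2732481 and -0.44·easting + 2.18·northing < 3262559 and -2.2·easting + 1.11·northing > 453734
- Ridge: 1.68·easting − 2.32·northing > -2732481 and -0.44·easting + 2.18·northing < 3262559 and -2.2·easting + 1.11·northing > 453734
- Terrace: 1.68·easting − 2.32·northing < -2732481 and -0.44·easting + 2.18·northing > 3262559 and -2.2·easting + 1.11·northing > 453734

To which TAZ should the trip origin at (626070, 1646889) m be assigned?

1.68·626070 − 2.32·1646889 = -2768984.880, which is < -2732481
-0.44·626070 + 2.18·1646889 = 3314747.220, which is > 3262559
-2.2·626070 + 1.11·1646889 = 450692.790, which is < 453734
This sign pattern matches Mesa.

Mesa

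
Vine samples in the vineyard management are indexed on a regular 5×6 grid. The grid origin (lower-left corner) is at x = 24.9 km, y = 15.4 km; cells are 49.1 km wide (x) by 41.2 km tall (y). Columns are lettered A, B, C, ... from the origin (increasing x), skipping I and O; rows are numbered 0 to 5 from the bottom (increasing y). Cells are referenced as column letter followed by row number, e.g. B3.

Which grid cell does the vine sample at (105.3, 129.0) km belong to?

Column index: ⌊(105.3 − 24.9) / 49.1⌋ = ⌊1.637⌋ = 1 → column B
Row offset from origin: ⌊(129.0 − 15.4) / 41.2⌋ = ⌊2.757⌋ = 2 → row 2

B2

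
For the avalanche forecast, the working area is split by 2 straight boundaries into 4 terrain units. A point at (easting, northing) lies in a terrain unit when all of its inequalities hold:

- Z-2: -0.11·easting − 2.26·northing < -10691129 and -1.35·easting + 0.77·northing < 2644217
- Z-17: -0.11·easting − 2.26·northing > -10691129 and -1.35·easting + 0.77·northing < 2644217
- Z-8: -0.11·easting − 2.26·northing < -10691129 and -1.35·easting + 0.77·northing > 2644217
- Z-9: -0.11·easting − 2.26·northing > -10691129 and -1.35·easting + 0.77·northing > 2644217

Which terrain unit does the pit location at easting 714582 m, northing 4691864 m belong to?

-0.11·714582 − 2.26·4691864 = -10682216.660, which is > -10691129
-1.35·714582 + 0.77·4691864 = 2648049.580, which is > 2644217
This sign pattern matches Z-9.

Z-9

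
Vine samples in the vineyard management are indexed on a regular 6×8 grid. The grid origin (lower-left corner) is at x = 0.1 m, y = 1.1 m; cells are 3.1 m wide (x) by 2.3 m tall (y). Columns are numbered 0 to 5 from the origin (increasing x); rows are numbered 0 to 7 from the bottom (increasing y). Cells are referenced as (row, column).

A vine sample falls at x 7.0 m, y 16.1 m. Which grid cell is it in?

Column index: ⌊(7.0 − 0.1) / 3.1⌋ = ⌊2.226⌋ = 2
Row offset from origin: ⌊(16.1 − 1.1) / 2.3⌋ = ⌊6.522⌋ = 6 → row 6

(6, 2)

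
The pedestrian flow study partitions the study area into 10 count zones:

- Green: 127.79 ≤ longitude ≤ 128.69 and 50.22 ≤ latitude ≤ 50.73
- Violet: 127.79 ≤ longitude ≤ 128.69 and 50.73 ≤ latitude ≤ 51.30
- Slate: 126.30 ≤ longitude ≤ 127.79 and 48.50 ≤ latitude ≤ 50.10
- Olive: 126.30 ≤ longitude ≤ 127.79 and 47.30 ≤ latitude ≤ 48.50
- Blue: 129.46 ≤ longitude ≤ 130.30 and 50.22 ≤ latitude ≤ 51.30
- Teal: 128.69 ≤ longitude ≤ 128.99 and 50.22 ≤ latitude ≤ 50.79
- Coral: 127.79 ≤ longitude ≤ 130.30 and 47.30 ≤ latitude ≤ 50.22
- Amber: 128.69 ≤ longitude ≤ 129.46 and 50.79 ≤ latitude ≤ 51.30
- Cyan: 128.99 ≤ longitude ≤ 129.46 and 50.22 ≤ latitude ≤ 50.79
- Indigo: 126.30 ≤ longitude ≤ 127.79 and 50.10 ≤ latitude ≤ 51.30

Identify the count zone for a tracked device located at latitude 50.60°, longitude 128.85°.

Teal

The point has longitude = 128.85 and latitude = 50.60.
Only Teal satisfies 128.69 ≤ longitude ≤ 128.99 and 50.22 ≤ latitude ≤ 50.79.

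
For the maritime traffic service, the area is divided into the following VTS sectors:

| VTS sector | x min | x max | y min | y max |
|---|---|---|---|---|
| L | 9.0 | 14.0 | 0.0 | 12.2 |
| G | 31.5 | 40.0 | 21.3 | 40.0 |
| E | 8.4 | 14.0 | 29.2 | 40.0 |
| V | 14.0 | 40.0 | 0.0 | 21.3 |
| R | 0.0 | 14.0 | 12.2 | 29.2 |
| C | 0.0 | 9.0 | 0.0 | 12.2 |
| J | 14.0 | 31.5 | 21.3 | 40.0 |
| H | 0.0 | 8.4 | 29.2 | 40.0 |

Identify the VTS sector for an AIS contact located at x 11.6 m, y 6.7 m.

L

The point has x = 11.6 and y = 6.7.
Only L satisfies 9.0 ≤ x ≤ 14.0 and 0.0 ≤ y ≤ 12.2.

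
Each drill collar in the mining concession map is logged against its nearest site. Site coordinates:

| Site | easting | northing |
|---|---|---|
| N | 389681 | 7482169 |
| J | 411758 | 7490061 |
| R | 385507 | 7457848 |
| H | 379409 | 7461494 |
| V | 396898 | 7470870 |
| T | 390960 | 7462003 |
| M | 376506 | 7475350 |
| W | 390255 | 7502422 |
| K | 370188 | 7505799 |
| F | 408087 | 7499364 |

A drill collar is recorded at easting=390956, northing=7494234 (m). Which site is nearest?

W

Squared distances to each site:
N: 147189850.000; J: 450137133.000; R: 1353632597.000; H: 1205240809.000; V: 581183860.000; T: 1038837377.000; M: 565407956.000; W: 67534745.000; K: 565059049.000; F: 319788061.000.
Minimum at W.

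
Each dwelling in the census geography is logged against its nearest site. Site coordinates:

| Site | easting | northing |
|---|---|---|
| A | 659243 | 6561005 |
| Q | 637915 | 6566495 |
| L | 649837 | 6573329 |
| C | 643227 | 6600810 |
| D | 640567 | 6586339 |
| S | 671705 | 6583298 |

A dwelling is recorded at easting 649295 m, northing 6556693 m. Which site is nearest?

Squared distances to each site:
A: 117556048.000; Q: 225583604.000; L: 277050260.000; C: 1983130313.000; D: 955063300.000; S: 1210034125.000.
Minimum at A.

A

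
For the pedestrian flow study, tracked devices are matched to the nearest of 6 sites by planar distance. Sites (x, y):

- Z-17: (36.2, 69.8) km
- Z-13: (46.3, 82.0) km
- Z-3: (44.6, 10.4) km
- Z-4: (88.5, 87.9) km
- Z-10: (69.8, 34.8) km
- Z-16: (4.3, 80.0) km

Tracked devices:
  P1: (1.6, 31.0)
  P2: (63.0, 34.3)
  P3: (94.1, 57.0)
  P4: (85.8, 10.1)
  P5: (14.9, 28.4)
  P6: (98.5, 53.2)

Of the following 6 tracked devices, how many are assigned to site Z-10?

3

P1 → Z-3
P2 → Z-10
P3 → Z-4
P4 → Z-10
P5 → Z-3
P6 → Z-10
3 of the 6 go to Z-10.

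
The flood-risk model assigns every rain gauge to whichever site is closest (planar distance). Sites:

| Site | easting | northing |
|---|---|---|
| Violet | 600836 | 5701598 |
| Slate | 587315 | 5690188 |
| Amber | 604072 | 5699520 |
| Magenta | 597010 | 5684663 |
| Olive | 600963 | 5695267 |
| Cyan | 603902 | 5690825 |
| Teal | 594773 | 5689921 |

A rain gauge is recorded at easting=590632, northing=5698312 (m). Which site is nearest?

Slate

Squared distances to each site:
Violet: 114919412.000; Slate: 77001865.000; Amber: 182092864.000; Magenta: 226974085.000; Olive: 116001586.000; Cyan: 232148069.000; Teal: 87556762.000.
Minimum at Slate.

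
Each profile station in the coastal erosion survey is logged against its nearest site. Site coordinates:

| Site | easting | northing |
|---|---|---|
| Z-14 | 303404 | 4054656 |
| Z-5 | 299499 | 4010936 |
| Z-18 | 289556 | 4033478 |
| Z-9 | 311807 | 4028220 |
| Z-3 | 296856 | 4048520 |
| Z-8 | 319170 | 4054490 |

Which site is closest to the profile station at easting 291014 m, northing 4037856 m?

Squared distances to each site:
Z-14: 435752100.000; Z-5: 796681625.000; Z-18: 21292648.000; Z-9: 525201345.000; Z-3: 147849860.000; Z-8: 1069450292.000.
Minimum at Z-18.

Z-18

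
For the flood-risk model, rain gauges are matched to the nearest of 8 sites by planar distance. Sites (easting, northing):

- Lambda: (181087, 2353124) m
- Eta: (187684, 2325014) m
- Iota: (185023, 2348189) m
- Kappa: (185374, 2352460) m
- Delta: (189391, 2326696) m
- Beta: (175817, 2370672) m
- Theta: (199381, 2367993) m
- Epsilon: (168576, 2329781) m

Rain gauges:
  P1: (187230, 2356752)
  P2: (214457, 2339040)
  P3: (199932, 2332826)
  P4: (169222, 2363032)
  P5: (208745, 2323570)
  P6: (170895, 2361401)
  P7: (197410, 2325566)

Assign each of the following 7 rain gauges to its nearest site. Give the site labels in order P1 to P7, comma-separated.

Kappa, Delta, Delta, Beta, Delta, Beta, Delta

P1 → Kappa (d²=21866000.00)
P2 → Delta (d²=780678692.00)
P3 → Delta (d²=148689581.00)
P4 → Beta (d²=101863625.00)
P5 → Delta (d²=384349192.00)
P6 → Beta (d²=110177525.00)
P7 → Delta (d²=65581261.00)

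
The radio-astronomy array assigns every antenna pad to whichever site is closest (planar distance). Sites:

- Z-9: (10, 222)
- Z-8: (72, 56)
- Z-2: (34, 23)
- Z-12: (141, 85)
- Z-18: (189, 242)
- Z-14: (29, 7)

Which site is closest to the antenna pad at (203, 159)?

Squared distances to each site:
Z-9: 41218.000; Z-8: 27770.000; Z-2: 47057.000; Z-12: 9320.000; Z-18: 7085.000; Z-14: 53380.000.
Minimum at Z-18.

Z-18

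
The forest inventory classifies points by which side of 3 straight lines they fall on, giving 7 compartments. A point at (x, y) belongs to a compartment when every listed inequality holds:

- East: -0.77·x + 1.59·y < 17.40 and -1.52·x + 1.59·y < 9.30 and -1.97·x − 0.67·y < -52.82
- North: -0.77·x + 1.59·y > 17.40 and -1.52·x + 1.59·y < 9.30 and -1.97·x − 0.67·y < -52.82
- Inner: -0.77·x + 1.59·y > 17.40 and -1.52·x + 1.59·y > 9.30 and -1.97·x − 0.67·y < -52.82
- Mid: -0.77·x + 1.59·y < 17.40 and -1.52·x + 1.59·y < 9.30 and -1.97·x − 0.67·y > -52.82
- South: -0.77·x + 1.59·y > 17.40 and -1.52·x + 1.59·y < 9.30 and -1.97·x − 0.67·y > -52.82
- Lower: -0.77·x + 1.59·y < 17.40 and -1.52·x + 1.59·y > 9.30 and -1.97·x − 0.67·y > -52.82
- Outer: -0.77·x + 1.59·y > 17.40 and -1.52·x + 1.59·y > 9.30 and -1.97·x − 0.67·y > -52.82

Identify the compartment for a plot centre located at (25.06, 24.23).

-0.77·25.06 + 1.59·24.23 = 19.230, which is > 17.40
-1.52·25.06 + 1.59·24.23 = 0.434, which is < 9.30
-1.97·25.06 − 0.67·24.23 = -65.602, which is < -52.82
This sign pattern matches North.

North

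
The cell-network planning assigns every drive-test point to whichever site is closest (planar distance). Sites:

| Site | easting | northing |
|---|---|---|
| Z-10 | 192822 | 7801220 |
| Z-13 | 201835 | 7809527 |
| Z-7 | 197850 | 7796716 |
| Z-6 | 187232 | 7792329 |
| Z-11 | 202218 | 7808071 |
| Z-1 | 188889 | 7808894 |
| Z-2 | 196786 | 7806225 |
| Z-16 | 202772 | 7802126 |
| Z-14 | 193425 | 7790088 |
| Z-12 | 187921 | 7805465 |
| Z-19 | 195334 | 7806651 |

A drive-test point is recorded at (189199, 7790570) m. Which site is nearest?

Z-6

Squared distances to each site:
Z-10: 126548629.000; Z-13: 519036345.000; Z-7: 112613117.000; Z-6: 6963170.000; Z-11: 475779362.000; Z-1: 335865076.000; Z-2: 302641594.000; Z-16: 317767465.000; Z-14: 18091400.000; Z-12: 223494309.000; Z-19: 296236786.000.
Minimum at Z-6.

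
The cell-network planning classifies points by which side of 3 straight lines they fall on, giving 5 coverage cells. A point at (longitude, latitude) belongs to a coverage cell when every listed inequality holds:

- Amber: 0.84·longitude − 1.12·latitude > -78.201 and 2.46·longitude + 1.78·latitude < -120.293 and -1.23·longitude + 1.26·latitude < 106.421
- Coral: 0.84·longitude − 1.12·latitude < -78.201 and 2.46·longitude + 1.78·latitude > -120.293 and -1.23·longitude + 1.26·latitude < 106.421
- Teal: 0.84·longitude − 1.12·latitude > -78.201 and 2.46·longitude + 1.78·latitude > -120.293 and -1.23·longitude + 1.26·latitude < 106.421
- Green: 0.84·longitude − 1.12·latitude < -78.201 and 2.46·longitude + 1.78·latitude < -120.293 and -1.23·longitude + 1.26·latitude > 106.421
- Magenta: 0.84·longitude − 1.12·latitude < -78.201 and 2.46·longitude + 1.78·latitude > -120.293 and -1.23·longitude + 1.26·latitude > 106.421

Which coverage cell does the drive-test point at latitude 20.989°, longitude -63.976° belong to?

0.84·-63.976 − 1.12·20.989 = -77.248, which is > -78.201
2.46·-63.976 + 1.78·20.989 = -120.021, which is > -120.293
-1.23·-63.976 + 1.26·20.989 = 105.137, which is < 106.421
This sign pattern matches Teal.

Teal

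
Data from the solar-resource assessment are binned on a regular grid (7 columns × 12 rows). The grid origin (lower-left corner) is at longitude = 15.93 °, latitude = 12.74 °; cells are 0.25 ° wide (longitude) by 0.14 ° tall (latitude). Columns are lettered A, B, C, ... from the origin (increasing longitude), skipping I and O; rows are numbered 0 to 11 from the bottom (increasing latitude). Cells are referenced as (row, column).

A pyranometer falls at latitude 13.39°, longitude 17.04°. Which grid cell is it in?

Column index: ⌊(17.04 − 15.93) / 0.25⌋ = ⌊4.440⌋ = 4 → column E
Row offset from origin: ⌊(13.39 − 12.74) / 0.14⌋ = ⌊4.643⌋ = 4 → row 4

(4, E)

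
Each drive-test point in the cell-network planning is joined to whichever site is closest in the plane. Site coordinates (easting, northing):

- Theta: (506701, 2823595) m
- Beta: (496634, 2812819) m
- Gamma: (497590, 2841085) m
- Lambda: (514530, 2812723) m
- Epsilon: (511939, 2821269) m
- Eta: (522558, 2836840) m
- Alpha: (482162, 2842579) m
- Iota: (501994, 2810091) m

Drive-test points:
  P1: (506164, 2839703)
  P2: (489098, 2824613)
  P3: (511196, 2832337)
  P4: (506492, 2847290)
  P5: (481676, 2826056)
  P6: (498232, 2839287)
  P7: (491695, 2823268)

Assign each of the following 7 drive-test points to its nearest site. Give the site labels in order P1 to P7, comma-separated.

P1 → Gamma (d²=75423400.00)
P2 → Beta (d²=195889732.00)
P3 → Theta (d²=96627589.00)
P4 → Gamma (d²=117747629.00)
P5 → Alpha (d²=273245725.00)
P6 → Gamma (d²=3644968.00)
P7 → Beta (d²=133575322.00)

Gamma, Beta, Theta, Gamma, Alpha, Gamma, Beta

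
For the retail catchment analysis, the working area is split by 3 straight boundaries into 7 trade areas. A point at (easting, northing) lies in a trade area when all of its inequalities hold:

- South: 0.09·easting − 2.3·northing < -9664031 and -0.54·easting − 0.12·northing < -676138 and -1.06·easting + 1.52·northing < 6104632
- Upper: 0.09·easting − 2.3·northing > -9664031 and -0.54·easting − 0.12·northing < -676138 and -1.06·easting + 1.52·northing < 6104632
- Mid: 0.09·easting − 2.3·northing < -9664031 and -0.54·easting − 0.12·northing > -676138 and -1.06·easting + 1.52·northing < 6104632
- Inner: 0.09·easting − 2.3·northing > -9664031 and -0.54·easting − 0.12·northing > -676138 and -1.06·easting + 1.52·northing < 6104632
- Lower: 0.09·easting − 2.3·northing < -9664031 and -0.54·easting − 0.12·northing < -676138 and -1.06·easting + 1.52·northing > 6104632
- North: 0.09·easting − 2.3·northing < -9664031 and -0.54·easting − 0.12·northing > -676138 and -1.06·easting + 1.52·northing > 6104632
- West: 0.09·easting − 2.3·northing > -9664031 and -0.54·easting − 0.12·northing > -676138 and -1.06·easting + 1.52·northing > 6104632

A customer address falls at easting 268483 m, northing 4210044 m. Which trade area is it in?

0.09·268483 − 2.3·4210044 = -9658937.730, which is > -9664031
-0.54·268483 − 0.12·4210044 = -650186.100, which is > -676138
-1.06·268483 + 1.52·4210044 = 6114674.900, which is > 6104632
This sign pattern matches West.

West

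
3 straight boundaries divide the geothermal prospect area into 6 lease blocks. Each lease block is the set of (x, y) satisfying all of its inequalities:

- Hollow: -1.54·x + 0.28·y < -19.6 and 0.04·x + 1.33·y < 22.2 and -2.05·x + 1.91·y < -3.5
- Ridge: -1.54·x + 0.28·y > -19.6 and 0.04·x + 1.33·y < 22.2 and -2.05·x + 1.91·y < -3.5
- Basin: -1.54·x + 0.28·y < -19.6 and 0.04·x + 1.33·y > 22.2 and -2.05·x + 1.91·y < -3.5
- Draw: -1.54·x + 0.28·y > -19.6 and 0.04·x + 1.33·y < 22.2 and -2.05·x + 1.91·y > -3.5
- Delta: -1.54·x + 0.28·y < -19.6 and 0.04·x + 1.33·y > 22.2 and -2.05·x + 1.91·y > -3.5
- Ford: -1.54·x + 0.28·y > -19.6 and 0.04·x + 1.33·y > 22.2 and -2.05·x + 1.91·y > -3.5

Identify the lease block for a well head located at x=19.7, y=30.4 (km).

-1.54·19.7 + 0.28·30.4 = -21.826, which is < -19.6
0.04·19.7 + 1.33·30.4 = 41.220, which is > 22.2
-2.05·19.7 + 1.91·30.4 = 17.679, which is > -3.5
This sign pattern matches Delta.

Delta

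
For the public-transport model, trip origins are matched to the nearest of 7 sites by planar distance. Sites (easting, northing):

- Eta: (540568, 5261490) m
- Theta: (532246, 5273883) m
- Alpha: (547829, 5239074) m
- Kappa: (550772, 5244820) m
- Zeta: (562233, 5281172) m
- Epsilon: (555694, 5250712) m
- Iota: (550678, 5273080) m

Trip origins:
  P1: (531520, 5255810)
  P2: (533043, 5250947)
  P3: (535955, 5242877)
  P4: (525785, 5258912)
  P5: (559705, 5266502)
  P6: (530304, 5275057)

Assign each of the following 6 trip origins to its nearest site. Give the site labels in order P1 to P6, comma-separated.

Eta, Eta, Alpha, Eta, Iota, Theta

P1 → Eta (d²=114128704.00)
P2 → Eta (d²=167780474.00)
P3 → Alpha (d²=155454685.00)
P4 → Eta (d²=225183173.00)
P5 → Iota (d²=124756813.00)
P6 → Theta (d²=5149640.00)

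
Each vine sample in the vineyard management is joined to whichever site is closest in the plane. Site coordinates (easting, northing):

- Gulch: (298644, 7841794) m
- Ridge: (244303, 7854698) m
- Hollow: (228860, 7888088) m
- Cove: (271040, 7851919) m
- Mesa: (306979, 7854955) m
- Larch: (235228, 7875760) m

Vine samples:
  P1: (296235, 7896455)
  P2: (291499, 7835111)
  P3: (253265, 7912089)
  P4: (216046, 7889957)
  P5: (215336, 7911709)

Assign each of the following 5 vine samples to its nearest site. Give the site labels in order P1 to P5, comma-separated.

Mesa, Gulch, Hollow, Hollow, Hollow

P1 → Mesa (d²=1837683536.00)
P2 → Gulch (d²=95713514.00)
P3 → Hollow (d²=1171652026.00)
P4 → Hollow (d²=167691757.00)
P5 → Hollow (d²=740850217.00)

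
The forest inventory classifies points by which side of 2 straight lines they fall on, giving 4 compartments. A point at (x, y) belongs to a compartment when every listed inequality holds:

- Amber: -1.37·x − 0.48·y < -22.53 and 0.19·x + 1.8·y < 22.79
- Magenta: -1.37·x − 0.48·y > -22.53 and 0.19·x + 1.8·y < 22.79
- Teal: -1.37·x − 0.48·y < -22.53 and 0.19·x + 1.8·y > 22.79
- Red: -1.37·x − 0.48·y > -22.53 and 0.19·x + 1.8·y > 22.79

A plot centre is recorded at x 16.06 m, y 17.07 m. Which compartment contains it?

Teal

-1.37·16.06 − 0.48·17.07 = -30.196, which is < -22.53
0.19·16.06 + 1.8·17.07 = 33.777, which is > 22.79
This sign pattern matches Teal.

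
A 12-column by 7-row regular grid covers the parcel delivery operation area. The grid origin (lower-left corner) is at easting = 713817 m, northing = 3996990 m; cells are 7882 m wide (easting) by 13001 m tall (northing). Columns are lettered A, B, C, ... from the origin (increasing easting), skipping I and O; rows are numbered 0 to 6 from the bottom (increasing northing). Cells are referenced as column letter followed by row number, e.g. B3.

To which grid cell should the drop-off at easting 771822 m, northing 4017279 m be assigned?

Column index: ⌊(771822 − 713817) / 7882⌋ = ⌊7.359⌋ = 7 → column H
Row offset from origin: ⌊(4017279 − 3996990) / 13001⌋ = ⌊1.561⌋ = 1 → row 1

H1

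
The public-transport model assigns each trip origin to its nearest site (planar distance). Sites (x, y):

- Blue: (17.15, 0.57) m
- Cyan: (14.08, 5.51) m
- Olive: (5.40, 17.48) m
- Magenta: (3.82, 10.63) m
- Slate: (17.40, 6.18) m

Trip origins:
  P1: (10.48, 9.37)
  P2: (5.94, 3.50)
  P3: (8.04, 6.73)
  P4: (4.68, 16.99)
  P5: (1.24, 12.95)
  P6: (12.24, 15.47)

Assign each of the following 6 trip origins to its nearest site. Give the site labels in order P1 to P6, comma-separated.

P1 → Cyan (d²=27.86)
P2 → Magenta (d²=55.33)
P3 → Magenta (d²=33.02)
P4 → Olive (d²=0.76)
P5 → Magenta (d²=12.04)
P6 → Olive (d²=50.83)

Cyan, Magenta, Magenta, Olive, Magenta, Olive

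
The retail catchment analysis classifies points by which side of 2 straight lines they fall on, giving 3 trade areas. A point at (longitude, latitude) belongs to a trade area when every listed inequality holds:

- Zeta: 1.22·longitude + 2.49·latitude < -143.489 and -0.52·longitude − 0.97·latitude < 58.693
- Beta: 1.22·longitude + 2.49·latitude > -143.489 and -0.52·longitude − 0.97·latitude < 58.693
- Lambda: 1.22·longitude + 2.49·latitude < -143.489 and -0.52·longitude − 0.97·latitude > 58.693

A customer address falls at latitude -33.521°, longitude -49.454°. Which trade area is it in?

1.22·-49.454 + 2.49·-33.521 = -143.801, which is < -143.489
-0.52·-49.454 − 0.97·-33.521 = 58.231, which is < 58.693
This sign pattern matches Zeta.

Zeta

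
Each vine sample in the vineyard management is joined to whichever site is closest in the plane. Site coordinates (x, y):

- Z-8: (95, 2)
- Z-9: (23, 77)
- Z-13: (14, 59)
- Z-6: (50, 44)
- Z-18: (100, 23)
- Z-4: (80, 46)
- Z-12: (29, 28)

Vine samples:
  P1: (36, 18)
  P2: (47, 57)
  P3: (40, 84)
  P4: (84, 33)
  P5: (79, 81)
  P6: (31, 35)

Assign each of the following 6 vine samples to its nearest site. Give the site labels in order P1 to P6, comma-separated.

P1 → Z-12 (d²=149.00)
P2 → Z-6 (d²=178.00)
P3 → Z-9 (d²=338.00)
P4 → Z-4 (d²=185.00)
P5 → Z-4 (d²=1226.00)
P6 → Z-12 (d²=53.00)

Z-12, Z-6, Z-9, Z-4, Z-4, Z-12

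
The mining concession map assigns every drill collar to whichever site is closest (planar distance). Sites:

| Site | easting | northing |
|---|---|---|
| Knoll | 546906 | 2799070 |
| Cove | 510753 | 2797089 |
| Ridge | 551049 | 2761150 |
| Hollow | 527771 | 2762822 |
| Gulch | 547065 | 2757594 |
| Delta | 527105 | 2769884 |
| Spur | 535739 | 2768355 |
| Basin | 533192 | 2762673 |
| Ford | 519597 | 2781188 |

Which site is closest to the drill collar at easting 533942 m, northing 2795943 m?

Squared distances to each site:
Knoll: 177843425.000; Cove: 539043037.000; Ridge: 1503202298.000; Hollow: 1135081882.000; Gulch: 1642858930.000; Delta: 725816050.000; Spur: 764326953.000; Basin: 1107455400.000; Ford: 423489050.000.
Minimum at Knoll.

Knoll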